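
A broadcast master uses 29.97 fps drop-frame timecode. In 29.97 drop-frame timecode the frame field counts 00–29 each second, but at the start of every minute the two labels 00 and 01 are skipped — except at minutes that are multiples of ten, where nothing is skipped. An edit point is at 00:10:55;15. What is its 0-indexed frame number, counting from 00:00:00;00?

As if non-drop at 30 labels/s: (0 × 3600 + 10 × 60 + 55) × 30 + 15 = 19665.
Minute boundaries passed: 10; those not divisible by 10: 10 − 1 = 9; dropped labels = 2 × 9 = 18.
Actual frame index = 19665 − 18 = 19647.

19647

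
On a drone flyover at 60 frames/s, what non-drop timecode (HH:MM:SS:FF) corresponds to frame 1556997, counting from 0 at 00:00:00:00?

07:12:29:57

1556997 ÷ 60 = 25949 full seconds, remainder 57 frames.
25949 s = 7 h 12 min 29 s.
Timecode: 07:12:29:57.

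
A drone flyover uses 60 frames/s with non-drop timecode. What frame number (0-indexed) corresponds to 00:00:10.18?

frame 618

Total seconds to the label: (0 × 3600 + 0 × 60 + 10) = 10.
Frame index = 10 × 60 + 18 = 618.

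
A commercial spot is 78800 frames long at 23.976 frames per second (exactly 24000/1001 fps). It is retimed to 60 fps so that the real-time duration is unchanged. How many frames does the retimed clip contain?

197197 frames

Target frames = source frames × (target rate / source rate) = 78800 × (60)/(24000/1001) = 78800 × 1001/400 = 197197.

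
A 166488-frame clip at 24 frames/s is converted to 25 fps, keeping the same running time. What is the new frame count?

173425 frames

Target frames = source frames × (target rate / source rate) = 166488 × (25)/(24) = 166488 × 25/24 = 173425.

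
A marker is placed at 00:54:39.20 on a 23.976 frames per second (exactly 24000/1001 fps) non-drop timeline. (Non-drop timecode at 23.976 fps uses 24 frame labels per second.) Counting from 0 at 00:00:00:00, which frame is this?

Total seconds to the label: (0 × 3600 + 54 × 60 + 39) = 3279.
Frame index = 3279 × 24 + 20 = 78716.

frame 78716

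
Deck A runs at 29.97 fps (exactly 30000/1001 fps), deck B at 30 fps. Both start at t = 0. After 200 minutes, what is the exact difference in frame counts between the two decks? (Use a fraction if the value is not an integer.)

200 min = 12000 s.
A emits 30000/1001 × 12000 = 360000000/1001 frames; B emits 30 × 12000 = 360000.
Difference = 360000/1001 frames (≈ 359.6404); B is ahead of A.

360000/1001 frames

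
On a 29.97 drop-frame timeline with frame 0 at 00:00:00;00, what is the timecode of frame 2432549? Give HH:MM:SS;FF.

22:32:46;03

Each 10-minute DF block holds 10 × 60 × 30 − 9 × 2 = 17982 frames. 2432549 ÷ 17982 → 135 full blocks, remainder 4979.
Within the partial block the first minute is 1800 frames and each further minute 1798, so 2 further minute boundaries passed. Total skipped labels = 18 × 135 + 2 × 2 = 2434.
Non-drop label index = 2432549 + 2434 = 2434983; at 30 labels/s that is 22:32:46:03, i.e. DF 22:32:46;03.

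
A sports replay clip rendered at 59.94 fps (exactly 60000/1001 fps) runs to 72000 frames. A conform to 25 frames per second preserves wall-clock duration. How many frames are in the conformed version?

Target frames = source frames × (target rate / source rate) = 72000 × (25)/(60000/1001) = 72000 × 1001/2400 = 30030.

30030 frames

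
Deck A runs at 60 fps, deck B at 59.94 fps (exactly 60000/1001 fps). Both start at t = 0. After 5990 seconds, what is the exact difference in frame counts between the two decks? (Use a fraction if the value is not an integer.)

359400/1001 frames

A emits 60 × 5990 = 359400 frames; B emits 60000/1001 × 5990 = 359400000/1001.
Difference = 359400/1001 frames (≈ 359.0410); B is behind A.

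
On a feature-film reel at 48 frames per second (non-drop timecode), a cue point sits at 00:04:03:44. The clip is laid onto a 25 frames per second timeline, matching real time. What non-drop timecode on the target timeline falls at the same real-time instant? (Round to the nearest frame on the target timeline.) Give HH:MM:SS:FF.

Source frame index: (0×3600 + 4×60 + 3) × 48 + 44 = 11708.
Real time: 11708 / (48) = 2927/12 s.
Target frame: (2927/12) × (25) = 73175/12 ≈ 6097.917 → 6098.
At 25 labels/s: frame 6098 → 00:04:03:23.

00:04:03:23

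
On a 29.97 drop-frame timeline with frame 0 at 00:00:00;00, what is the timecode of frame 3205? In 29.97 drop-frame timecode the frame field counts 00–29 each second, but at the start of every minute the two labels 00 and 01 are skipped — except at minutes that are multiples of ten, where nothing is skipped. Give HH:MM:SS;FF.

00:01:46;27

Ten DF minutes hold 17982 frames, so frame 3205 lies in block 0 (frames 0–17981) with 3205 frames into that block.
The block's first minute is 1800 frames and the rest 1798 each; 3205 frames reaches minute 1, so 0 × 18 + 1 × 2 = 2 labels have been skipped so far.
Adding those back, label number 3205 + 2 = 3207 at 30 labels/s is 106 s + 27 f = 0 h 1 min 46 s frame 27, i.e. 00:01:46;27.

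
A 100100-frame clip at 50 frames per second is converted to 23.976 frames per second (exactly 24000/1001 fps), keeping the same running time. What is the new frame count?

48000 frames

Target frames = source frames × (target rate / source rate) = 100100 × (24000/1001)/(50) = 100100 × 480/1001 = 48000.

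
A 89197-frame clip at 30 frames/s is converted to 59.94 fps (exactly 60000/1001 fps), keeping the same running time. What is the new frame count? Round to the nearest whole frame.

Frames at target rate = 89197 × (60000/1001) / (30) = 178394000/1001 ≈ 178215.784.
Nearest whole frame: 178216.

178216 frames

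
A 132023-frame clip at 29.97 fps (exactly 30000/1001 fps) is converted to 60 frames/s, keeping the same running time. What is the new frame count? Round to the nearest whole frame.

Frames at target rate = 132023 × (60) / (30000/1001) = 132155023/500 ≈ 264310.046.
Nearest whole frame: 264310.

264310 frames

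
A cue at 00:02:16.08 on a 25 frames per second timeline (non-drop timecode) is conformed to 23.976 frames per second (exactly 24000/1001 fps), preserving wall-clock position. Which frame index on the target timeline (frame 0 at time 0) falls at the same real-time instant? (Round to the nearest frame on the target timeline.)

Source frame index: (0×3600 + 2×60 + 16) × 25 + 8 = 3408.
Real time: 3408 / (25) = 3408/25 s.
Target frame: (3408/25) × (24000/1001) = 3271680/1001 ≈ 3268.412 → 3268.

frame 3268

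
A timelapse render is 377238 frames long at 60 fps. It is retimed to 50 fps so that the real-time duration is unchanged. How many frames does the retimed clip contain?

Target frames = source frames × (target rate / source rate) = 377238 × (50)/(60) = 377238 × 5/6 = 314365.

314365 frames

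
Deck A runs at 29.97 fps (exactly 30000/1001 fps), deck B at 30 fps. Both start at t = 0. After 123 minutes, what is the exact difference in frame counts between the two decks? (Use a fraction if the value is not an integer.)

221400/1001 frames

123 min = 7380 s.
A emits 30000/1001 × 7380 = 221400000/1001 frames; B emits 30 × 7380 = 221400.
Difference = 221400/1001 frames (≈ 221.1788); B is ahead of A.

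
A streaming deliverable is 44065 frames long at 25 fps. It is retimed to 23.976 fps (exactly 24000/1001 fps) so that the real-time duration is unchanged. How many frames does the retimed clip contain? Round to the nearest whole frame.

42260 frames

Frames at target rate = 44065 × (24000/1001) / (25) = 6043200/143 ≈ 42260.140.
Nearest whole frame: 42260.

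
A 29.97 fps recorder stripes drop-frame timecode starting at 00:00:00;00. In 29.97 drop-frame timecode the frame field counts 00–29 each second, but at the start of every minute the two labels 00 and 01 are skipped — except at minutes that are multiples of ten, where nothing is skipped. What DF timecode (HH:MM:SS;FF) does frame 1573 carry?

Ten DF minutes hold 17982 frames, so frame 1573 lies in block 0 (frames 0–17981) with 1573 frames into that block.
The block's first minute is 1800 frames and the rest 1798 each; 1573 frames reaches minute 0, so 0 × 18 + 0 × 2 = 0 labels have been skipped so far.
Adding those back, label number 1573 + 0 = 1573 at 30 labels/s is 52 s + 13 f = 0 h 0 min 52 s frame 13, i.e. 00:00:52;13.

00:00:52;13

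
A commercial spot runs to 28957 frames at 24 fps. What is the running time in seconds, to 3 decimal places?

1206.542 seconds

Running time = 28957 × 1/24 = 28957/24 s ≈ 1206.542 s.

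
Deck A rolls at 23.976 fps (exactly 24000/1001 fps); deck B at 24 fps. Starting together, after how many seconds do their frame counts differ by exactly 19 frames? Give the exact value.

The gap grows by |24 − 24000/1001| = 24/1001 frames per second.
Time for a 19-frame gap: 19 ÷ (24/1001) = 19019/24 s.

19019/24 seconds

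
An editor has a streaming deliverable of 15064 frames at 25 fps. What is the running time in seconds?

602.56 seconds

Running time = 15064 / (25) = 602.56 s.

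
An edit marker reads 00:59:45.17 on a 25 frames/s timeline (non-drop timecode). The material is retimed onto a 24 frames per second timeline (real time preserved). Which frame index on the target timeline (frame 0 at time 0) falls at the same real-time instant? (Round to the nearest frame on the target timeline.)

frame 86056

Source frame index: (0×3600 + 59×60 + 45) × 25 + 17 = 89642.
Real time: 89642 / (25) = 89642/25 s.
Target frame: (89642/25) × (24) = 2151408/25 ≈ 86056.320 → 86056.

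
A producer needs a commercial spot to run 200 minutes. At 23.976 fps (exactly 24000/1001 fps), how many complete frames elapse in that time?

287712 frames

200 min = 12000 s.
Frames = 12000 × 24000/1001 = 288000000/1001 ≈ 287712.2877.
Complete frames: 287712.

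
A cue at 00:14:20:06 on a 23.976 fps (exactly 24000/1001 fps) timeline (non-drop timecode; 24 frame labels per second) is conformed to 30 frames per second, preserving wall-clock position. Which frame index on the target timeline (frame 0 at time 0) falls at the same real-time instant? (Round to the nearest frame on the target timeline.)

Source frame index: (0×3600 + 14×60 + 20) × 24 + 6 = 20646.
Real time: 20646 / (24000/1001) = 3444441/4000 s.
Target frame: (3444441/4000) × (30) = 10333323/400 ≈ 25833.307 → 25833.

frame 25833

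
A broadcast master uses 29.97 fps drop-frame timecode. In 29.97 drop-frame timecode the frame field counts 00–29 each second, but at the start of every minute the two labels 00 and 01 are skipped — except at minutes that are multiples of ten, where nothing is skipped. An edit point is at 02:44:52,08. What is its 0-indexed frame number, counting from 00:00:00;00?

296472

As if non-drop at 30 labels/s: (2 × 3600 + 44 × 60 + 52) × 30 + 8 = 296768.
Minute boundaries passed: 164; those not divisible by 10: 164 − 16 = 148; dropped labels = 2 × 148 = 296.
Actual frame index = 296768 − 296 = 296472.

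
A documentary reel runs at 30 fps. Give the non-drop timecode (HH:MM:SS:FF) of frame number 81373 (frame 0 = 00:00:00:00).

81373 ÷ 30 = 2712 full seconds, remainder 13 frames.
2712 s = 0 h 45 min 12 s.
Timecode: 00:45:12:13.

00:45:12:13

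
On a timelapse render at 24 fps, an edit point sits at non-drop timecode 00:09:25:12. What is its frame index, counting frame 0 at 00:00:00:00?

frame 13572

Total seconds to the label: (0 × 3600 + 9 × 60 + 25) = 565.
Frame index = 565 × 24 + 12 = 13572.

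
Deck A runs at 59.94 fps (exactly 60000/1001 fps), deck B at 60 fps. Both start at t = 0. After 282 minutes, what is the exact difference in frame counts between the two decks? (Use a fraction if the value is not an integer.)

282 min = 16920 s.
A emits 60000/1001 × 16920 = 1015200000/1001 frames; B emits 60 × 16920 = 1015200.
Difference = 1015200/1001 frames (≈ 1014.1858); B is ahead of A.

1015200/1001 frames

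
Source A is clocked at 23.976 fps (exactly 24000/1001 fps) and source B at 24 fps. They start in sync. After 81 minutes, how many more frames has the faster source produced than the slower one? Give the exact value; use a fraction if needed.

81 min = 4860 s.
A emits 24000/1001 × 4860 = 116640000/1001 frames; B emits 24 × 4860 = 116640.
Difference = 116640/1001 frames (≈ 116.5235); B is ahead of A.

116640/1001 frames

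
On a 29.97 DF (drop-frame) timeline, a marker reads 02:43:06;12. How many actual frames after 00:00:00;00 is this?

As if non-drop at 30 labels/s: (2 × 3600 + 43 × 60 + 6) × 30 + 12 = 293592.
Minute boundaries passed: 163; those not divisible by 10: 163 − 16 = 147; dropped labels = 2 × 147 = 294.
Actual frame index = 293592 − 294 = 293298.

293298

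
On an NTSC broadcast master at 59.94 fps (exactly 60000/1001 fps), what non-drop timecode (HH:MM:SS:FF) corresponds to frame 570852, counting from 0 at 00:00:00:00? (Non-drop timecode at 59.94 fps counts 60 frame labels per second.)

02:38:34:12

570852 ÷ 60 = 9514 full seconds, remainder 12 frames.
9514 s = 2 h 38 min 34 s.
Timecode: 02:38:34:12.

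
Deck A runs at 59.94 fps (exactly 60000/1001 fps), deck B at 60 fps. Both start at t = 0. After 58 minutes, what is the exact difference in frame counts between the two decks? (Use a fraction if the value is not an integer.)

208800/1001 frames

58 min = 3480 s.
A emits 60000/1001 × 3480 = 208800000/1001 frames; B emits 60 × 3480 = 208800.
Difference = 208800/1001 frames (≈ 208.5914); B is ahead of A.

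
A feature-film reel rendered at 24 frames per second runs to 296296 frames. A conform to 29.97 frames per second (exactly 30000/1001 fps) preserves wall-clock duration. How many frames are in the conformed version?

370000 frames

Target frames = source frames × (target rate / source rate) = 296296 × (30000/1001)/(24) = 296296 × 1250/1001 = 370000.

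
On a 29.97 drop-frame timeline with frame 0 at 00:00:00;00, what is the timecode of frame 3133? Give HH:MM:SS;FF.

Each 10-minute DF block holds 10 × 60 × 30 − 9 × 2 = 17982 frames. 3133 ÷ 17982 → 0 full blocks, remainder 3133.
Within the partial block the first minute is 1800 frames and each further minute 1798, so 1 further minute boundary passed. Total skipped labels = 18 × 0 + 2 × 1 = 2.
Non-drop label index = 3133 + 2 = 3135; at 30 labels/s that is 00:01:44:15, i.e. DF 00:01:44;15.

00:01:44;15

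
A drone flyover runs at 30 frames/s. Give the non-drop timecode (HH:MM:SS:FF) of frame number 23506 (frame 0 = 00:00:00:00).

23506 ÷ 30 = 783 full seconds, remainder 16 frames.
783 s = 0 h 13 min 3 s.
Timecode: 00:13:03:16.

00:13:03:16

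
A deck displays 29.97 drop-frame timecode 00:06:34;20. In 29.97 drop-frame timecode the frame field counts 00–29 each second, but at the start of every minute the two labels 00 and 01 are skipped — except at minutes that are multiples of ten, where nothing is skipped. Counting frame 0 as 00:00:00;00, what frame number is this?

As if non-drop at 30 labels/s: (0 × 3600 + 6 × 60 + 34) × 30 + 20 = 11840.
Minute boundaries passed: 6; those not divisible by 10: 6 − 0 = 6; dropped labels = 2 × 6 = 12.
Actual frame index = 11840 − 12 = 11828.

11828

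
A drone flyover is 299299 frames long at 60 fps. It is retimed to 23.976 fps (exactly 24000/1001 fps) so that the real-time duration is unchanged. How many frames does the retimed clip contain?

119600 frames

Target frames = source frames × (target rate / source rate) = 299299 × (24000/1001)/(60) = 299299 × 400/1001 = 119600.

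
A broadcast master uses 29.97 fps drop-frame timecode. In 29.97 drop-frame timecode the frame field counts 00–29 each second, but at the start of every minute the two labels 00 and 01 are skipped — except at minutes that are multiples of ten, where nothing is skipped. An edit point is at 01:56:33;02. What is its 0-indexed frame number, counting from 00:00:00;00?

As if non-drop at 30 labels/s: (1 × 3600 + 56 × 60 + 33) × 30 + 2 = 209792.
Minute boundaries passed: 116; those not divisible by 10: 116 − 11 = 105; dropped labels = 2 × 105 = 210.
Actual frame index = 209792 − 210 = 209582.

209582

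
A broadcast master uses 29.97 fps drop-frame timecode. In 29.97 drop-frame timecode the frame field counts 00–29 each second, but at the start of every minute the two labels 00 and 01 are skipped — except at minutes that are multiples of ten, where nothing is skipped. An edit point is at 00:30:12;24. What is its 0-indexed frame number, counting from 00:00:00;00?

Complete 10-minute blocks: 3, each 17982 frames → 53946.
Remaining 0 whole minutes in the current block: 0 frames.
Within the current minute: 12 × 30 + 24 = 384. Total = 53946 + 0 + 384 = 54330.

54330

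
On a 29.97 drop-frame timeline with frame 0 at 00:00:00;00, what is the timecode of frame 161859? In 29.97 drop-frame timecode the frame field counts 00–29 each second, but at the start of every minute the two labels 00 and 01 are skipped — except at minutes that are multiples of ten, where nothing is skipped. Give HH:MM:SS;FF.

01:30:00;21

Ten DF minutes hold 17982 frames, so frame 161859 lies in block 9 (frames 161838–179819) with 21 frames into that block.
The block's first minute is 1800 frames and the rest 1798 each; 21 frames reaches minute 0, so 9 × 18 + 0 × 2 = 162 labels have been skipped so far.
Adding those back, label number 161859 + 162 = 162021 at 30 labels/s is 5400 s + 21 f = 1 h 30 min 0 s frame 21, i.e. 01:30:00;21.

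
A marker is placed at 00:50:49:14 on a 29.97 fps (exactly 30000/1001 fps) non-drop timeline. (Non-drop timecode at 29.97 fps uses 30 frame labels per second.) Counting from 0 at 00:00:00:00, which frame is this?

Total seconds to the label: (0 × 3600 + 50 × 60 + 49) = 3049.
Frame index = 3049 × 30 + 14 = 91484.

91484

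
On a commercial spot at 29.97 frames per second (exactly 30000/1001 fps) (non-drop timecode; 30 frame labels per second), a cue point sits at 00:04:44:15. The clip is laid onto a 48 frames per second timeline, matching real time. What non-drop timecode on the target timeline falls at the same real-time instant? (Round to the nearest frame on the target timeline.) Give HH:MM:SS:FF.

00:04:44:38

Source frame index: (0×3600 + 4×60 + 44) × 30 + 15 = 8535.
Real time: 8535 / (30000/1001) = 569569/2000 s.
Target frame: (569569/2000) × (48) = 1708707/125 ≈ 13669.656 → 13670.
At 48 labels/s: frame 13670 → 00:04:44:38.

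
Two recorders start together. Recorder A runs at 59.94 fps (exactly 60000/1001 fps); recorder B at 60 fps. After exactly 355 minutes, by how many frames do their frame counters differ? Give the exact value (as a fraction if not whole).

355 min = 21300 s.
A emits 60000/1001 × 21300 = 1278000000/1001 frames; B emits 60 × 21300 = 1278000.
Difference = 1278000/1001 frames (≈ 1276.7233); B is ahead of A.

1278000/1001 frames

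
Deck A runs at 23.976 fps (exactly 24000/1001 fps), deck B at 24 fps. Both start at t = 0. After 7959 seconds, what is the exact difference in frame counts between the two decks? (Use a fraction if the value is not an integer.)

27288/143 frames

A emits 24000/1001 × 7959 = 27288000/143 frames; B emits 24 × 7959 = 191016.
Difference = 27288/143 frames (≈ 190.8252); B is ahead of A.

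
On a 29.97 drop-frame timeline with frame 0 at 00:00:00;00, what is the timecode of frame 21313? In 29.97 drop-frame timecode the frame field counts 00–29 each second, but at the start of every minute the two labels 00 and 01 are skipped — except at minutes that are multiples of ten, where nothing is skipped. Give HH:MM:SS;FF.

00:11:51;03

Each 10-minute DF block holds 10 × 60 × 30 − 9 × 2 = 17982 frames. 21313 ÷ 17982 → 1 full block, remainder 3331.
Within the partial block the first minute is 1800 frames and each further minute 1798, so 1 further minute boundary passed. Total skipped labels = 18 × 1 + 2 × 1 = 20.
Non-drop label index = 21313 + 20 = 21333; at 30 labels/s that is 00:11:51:03, i.e. DF 00:11:51;03.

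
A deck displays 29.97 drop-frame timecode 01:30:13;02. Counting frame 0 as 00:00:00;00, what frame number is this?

162230

As if non-drop at 30 labels/s: (1 × 3600 + 30 × 60 + 13) × 30 + 2 = 162392.
Minute boundaries passed: 90; those not divisible by 10: 90 − 9 = 81; dropped labels = 2 × 81 = 162.
Actual frame index = 162392 − 162 = 162230.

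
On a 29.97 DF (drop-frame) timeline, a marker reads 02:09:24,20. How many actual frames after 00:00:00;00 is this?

232706

As if non-drop at 30 labels/s: (2 × 3600 + 9 × 60 + 24) × 30 + 20 = 232940.
Minute boundaries passed: 129; those not divisible by 10: 129 − 12 = 117; dropped labels = 2 × 117 = 234.
Actual frame index = 232940 − 234 = 232706.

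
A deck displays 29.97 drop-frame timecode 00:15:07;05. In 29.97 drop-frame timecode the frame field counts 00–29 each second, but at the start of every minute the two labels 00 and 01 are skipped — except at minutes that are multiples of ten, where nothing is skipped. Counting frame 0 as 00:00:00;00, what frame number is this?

As if non-drop at 30 labels/s: (0 × 3600 + 15 × 60 + 7) × 30 + 5 = 27215.
Minute boundaries passed: 15; those not divisible by 10: 15 − 1 = 14; dropped labels = 2 × 14 = 28.
Actual frame index = 27215 − 28 = 27187.

27187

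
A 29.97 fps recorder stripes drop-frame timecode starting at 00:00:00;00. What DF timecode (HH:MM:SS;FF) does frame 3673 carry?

00:02:02;17

Each 10-minute DF block holds 10 × 60 × 30 − 9 × 2 = 17982 frames. 3673 ÷ 17982 → 0 full blocks, remainder 3673.
Within the partial block the first minute is 1800 frames and each further minute 1798, so 2 further minute boundaries passed. Total skipped labels = 18 × 0 + 2 × 2 = 4.
Non-drop label index = 3673 + 4 = 3677; at 30 labels/s that is 00:02:02:17, i.e. DF 00:02:02;17.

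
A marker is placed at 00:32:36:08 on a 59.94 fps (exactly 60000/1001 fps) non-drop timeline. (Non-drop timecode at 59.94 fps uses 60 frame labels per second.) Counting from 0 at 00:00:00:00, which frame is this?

frame 117368

Total seconds to the label: (0 × 3600 + 32 × 60 + 36) = 1956.
Frame index = 1956 × 60 + 8 = 117368.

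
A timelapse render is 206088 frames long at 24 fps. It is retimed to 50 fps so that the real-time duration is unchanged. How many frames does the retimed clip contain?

429350 frames

Target frames = source frames × (target rate / source rate) = 206088 × (50)/(24) = 206088 × 25/12 = 429350.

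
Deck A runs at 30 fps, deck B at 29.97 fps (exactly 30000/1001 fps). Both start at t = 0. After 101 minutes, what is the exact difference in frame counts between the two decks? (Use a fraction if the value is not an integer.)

101 min = 6060 s.
A emits 30 × 6060 = 181800 frames; B emits 30000/1001 × 6060 = 181800000/1001.
Difference = 181800/1001 frames (≈ 181.6184); B is behind A.

181800/1001 frames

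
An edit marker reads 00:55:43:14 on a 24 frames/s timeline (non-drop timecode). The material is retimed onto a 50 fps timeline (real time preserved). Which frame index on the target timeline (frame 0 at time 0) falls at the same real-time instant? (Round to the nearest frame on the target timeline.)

Source frame index: (0×3600 + 55×60 + 43) × 24 + 14 = 80246.
Real time: 80246 / (24) = 40123/12 s.
Target frame: (40123/12) × (50) = 1003075/6 ≈ 167179.167 → 167179.

frame 167179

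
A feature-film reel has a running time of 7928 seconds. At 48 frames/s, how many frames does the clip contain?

380544 frames

Frames = 7928 × 48 = 380544.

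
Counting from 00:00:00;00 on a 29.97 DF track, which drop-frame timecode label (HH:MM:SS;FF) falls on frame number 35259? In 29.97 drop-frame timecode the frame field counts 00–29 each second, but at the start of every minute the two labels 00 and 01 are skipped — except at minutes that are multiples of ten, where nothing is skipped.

00:19:36;15

Ten DF minutes hold 17982 frames, so frame 35259 lies in block 1 (frames 17982–35963) with 17277 frames into that block.
The block's first minute is 1800 frames and the rest 1798 each; 17277 frames reaches minute 9, so 1 × 18 + 9 × 2 = 36 labels have been skipped so far.
Adding those back, label number 35259 + 36 = 35295 at 30 labels/s is 1176 s + 15 f = 0 h 19 min 36 s frame 15, i.e. 00:19:36;15.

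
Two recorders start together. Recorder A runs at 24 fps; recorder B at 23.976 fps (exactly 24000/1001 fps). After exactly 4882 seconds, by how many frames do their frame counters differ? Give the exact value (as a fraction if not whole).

117168/1001 frames

A emits 24 × 4882 = 117168 frames; B emits 24000/1001 × 4882 = 117168000/1001.
Difference = 117168/1001 frames (≈ 117.0509); B is behind A.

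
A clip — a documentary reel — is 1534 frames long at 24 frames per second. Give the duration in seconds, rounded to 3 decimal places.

Running time = 1534 × 1/24 = 767/12 s ≈ 63.917 s.

63.917 seconds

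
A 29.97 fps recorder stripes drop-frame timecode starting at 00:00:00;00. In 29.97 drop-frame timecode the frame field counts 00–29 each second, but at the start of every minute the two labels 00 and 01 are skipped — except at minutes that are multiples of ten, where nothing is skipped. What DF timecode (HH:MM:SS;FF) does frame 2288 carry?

Each 10-minute DF block holds 10 × 60 × 30 − 9 × 2 = 17982 frames. 2288 ÷ 17982 → 0 full blocks, remainder 2288.
Within the partial block the first minute is 1800 frames and each further minute 1798, so 1 further minute boundary passed. Total skipped labels = 18 × 0 + 2 × 1 = 2.
Non-drop label index = 2288 + 2 = 2290; at 30 labels/s that is 00:01:16:10, i.e. DF 00:01:16;10.

00:01:16;10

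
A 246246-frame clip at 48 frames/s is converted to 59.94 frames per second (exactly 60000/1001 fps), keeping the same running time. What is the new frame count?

Target frames = source frames × (target rate / source rate) = 246246 × (60000/1001)/(48) = 246246 × 1250/1001 = 307500.

307500 frames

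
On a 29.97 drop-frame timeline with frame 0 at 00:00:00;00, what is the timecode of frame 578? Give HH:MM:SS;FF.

Ten DF minutes hold 17982 frames, so frame 578 lies in block 0 (frames 0–17981) with 578 frames into that block.
The block's first minute is 1800 frames and the rest 1798 each; 578 frames reaches minute 0, so 0 × 18 + 0 × 2 = 0 labels have been skipped so far.
Adding those back, label number 578 + 0 = 578 at 30 labels/s is 19 s + 8 f = 0 h 0 min 19 s frame 8, i.e. 00:00:19;08.

00:00:19;08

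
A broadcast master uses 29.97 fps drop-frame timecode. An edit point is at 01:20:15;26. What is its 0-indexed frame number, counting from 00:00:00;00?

Complete 10-minute blocks: 8, each 17982 frames → 143856.
Remaining 0 whole minutes in the current block: 0 frames.
Within the current minute: 15 × 30 + 26 = 476. Total = 143856 + 0 + 476 = 144332.

144332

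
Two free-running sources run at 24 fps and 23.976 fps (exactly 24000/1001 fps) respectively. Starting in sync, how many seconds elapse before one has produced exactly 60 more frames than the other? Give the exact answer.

The gap grows by |24000/1001 − 24| = 24/1001 frames per second.
Time for a 60-frame gap: 60 ÷ (24/1001) = 2502.5 s.

2502.5 seconds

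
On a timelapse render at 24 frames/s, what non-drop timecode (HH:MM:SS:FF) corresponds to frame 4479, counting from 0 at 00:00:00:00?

4479 ÷ 24 = 186 full seconds, remainder 15 frames.
186 s = 0 h 3 min 6 s.
Timecode: 00:03:06:15.

00:03:06:15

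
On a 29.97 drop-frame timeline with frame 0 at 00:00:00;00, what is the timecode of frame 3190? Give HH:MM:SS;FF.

Ten DF minutes hold 17982 frames, so frame 3190 lies in block 0 (frames 0–17981) with 3190 frames into that block.
The block's first minute is 1800 frames and the rest 1798 each; 3190 frames reaches minute 1, so 0 × 18 + 1 × 2 = 2 labels have been skipped so far.
Adding those back, label number 3190 + 2 = 3192 at 30 labels/s is 106 s + 12 f = 0 h 1 min 46 s frame 12, i.e. 00:01:46;12.

00:01:46;12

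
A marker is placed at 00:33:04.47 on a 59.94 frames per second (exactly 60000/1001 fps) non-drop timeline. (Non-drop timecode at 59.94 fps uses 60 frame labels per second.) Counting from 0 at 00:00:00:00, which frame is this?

Total seconds to the label: (0 × 3600 + 33 × 60 + 4) = 1984.
Frame index = 1984 × 60 + 47 = 119087.

frame 119087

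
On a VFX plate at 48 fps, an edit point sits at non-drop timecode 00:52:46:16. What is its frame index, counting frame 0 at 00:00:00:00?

Total seconds to the label: (0 × 3600 + 52 × 60 + 46) = 3166.
Frame index = 3166 × 48 + 16 = 151984.

frame 151984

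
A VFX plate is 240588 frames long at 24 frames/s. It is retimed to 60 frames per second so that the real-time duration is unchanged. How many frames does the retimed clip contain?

601470 frames

Target frames = source frames × (target rate / source rate) = 240588 × (60)/(24) = 240588 × 5/2 = 601470.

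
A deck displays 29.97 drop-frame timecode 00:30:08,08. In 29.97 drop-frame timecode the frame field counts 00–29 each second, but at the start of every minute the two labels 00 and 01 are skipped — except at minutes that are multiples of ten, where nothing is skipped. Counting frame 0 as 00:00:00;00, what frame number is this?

As if non-drop at 30 labels/s: (0 × 3600 + 30 × 60 + 8) × 30 + 8 = 54248.
Minute boundaries passed: 30; those not divisible by 10: 30 − 3 = 27; dropped labels = 2 × 27 = 54.
Actual frame index = 54248 − 54 = 54194.

54194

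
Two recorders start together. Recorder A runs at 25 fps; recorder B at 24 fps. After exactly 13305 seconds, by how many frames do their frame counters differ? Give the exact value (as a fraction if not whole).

13305 frames

A emits 25 × 13305 = 332625 frames; B emits 24 × 13305 = 319320.
Difference = 13305 frames; B is behind A.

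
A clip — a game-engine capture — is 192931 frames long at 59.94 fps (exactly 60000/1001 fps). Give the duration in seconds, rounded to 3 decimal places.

Running time = 192931 × 1001/60000 = 193123931/60000 s ≈ 3218.732 s.

3218.732 seconds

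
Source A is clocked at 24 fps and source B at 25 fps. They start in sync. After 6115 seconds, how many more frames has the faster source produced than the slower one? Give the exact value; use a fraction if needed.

6115 frames

A emits 24 × 6115 = 146760 frames; B emits 25 × 6115 = 152875.
Difference = 6115 frames; B is ahead of A.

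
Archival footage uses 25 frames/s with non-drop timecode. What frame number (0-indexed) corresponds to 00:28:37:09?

Total seconds to the label: (0 × 3600 + 28 × 60 + 37) = 1717.
Frame index = 1717 × 25 + 9 = 42934.

42934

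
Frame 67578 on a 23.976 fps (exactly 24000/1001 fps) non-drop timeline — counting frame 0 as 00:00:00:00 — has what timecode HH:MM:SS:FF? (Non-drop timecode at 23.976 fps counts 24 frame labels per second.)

00:46:55:18

67578 ÷ 24 = 2815 full seconds, remainder 18 frames.
2815 s = 0 h 46 min 55 s.
Timecode: 00:46:55:18.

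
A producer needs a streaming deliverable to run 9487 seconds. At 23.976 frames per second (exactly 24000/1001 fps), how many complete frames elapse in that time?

227460 frames

Frames = 9487 × 24000/1001 = 227688000/1001 ≈ 227460.5395.
Complete frames: 227460.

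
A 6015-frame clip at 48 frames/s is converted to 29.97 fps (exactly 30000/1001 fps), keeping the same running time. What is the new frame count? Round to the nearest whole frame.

Frames at target rate = 6015 × (30000/1001) / (48) = 3759375/1001 ≈ 3755.619.
Nearest whole frame: 3756.

3756 frames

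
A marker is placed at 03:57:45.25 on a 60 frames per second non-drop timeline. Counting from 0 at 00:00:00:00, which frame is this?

frame 855925

Total seconds to the label: (3 × 3600 + 57 × 60 + 45) = 14265.
Frame index = 14265 × 60 + 25 = 855925.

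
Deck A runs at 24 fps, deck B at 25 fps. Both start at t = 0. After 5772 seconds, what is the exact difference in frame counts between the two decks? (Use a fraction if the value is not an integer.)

A emits 24 × 5772 = 138528 frames; B emits 25 × 5772 = 144300.
Difference = 5772 frames; B is ahead of A.

5772 frames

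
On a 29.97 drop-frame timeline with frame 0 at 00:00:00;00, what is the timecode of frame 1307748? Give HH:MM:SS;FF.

Ten DF minutes hold 17982 frames, so frame 1307748 lies in block 72 (frames 1294704–1312685) with 13044 frames into that block.
The block's first minute is 1800 frames and the rest 1798 each; 13044 frames reaches minute 7, so 72 × 18 + 7 × 2 = 1310 labels have been skipped so far.
Adding those back, label number 1307748 + 1310 = 1309058 at 30 labels/s is 43635 s + 8 f = 12 h 7 min 15 s frame 8, i.e. 12:07:15;08.

12:07:15;08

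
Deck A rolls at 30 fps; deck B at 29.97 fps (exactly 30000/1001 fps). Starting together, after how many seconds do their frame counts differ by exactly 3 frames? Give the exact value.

The gap grows by |30000/1001 − 30| = 30/1001 frames per second.
Time for a 3-frame gap: 3 ÷ (30/1001) = 100.1 s.

100.1 seconds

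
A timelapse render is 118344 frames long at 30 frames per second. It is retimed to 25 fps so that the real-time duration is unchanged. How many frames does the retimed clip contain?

98620 frames

Target frames = source frames × (target rate / source rate) = 118344 × (25)/(30) = 118344 × 5/6 = 98620.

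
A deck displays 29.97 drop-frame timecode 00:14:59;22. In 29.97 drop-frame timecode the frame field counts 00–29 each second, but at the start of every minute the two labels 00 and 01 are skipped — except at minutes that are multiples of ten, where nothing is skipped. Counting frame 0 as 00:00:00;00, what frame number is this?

26966

As if non-drop at 30 labels/s: (0 × 3600 + 14 × 60 + 59) × 30 + 22 = 26992.
Minute boundaries passed: 14; those not divisible by 10: 14 − 1 = 13; dropped labels = 2 × 13 = 26.
Actual frame index = 26992 − 26 = 26966.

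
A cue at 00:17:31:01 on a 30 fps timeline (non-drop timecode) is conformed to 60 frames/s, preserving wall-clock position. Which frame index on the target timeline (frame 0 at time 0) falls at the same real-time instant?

frame 63062

Source frame index: (0×3600 + 17×60 + 31) × 30 + 1 = 31531.
Real time: 31531 / (30) = 31531/30 s.
Target frame: (31531/30) × (60) = 63062.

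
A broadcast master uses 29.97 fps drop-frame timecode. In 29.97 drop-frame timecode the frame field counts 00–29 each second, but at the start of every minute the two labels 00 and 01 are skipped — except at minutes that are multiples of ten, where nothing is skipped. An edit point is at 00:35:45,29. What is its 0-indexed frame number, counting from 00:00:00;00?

64315

Complete 10-minute blocks: 3, each 17982 frames → 53946.
Remaining 5 whole minutes in the current block: 1800 + 4 × 1798 = 8992 frames.
Within the current minute: 45 × 30 + 29 − 2 = 1377 (labels ;00/;01 skipped at this minute). Total = 53946 + 8992 + 1377 = 64315.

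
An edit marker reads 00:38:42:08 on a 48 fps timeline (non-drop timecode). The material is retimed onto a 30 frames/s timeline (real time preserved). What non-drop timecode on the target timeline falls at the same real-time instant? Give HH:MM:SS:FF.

00:38:42:05

Source frame index: (0×3600 + 38×60 + 42) × 48 + 8 = 111464.
Real time: 111464 / (48) = 13933/6 s.
Target frame: (13933/6) × (30) = 69665.
At 30 labels/s: frame 69665 → 00:38:42:05.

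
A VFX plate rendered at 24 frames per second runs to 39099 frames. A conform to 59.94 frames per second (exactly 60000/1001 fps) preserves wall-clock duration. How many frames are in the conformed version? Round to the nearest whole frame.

Frames at target rate = 39099 × (60000/1001) / (24) = 97747500/1001 ≈ 97649.850.
Nearest whole frame: 97650.

97650 frames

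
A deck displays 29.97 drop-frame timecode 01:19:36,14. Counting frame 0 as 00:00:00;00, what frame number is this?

143150

As if non-drop at 30 labels/s: (1 × 3600 + 19 × 60 + 36) × 30 + 14 = 143294.
Minute boundaries passed: 79; those not divisible by 10: 79 − 7 = 72; dropped labels = 2 × 72 = 144.
Actual frame index = 143294 − 144 = 143150.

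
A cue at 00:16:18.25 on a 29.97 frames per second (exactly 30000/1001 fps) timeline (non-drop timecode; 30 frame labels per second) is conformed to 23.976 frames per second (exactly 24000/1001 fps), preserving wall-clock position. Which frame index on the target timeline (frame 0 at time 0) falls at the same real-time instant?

frame 23492

Source frame index: (0×3600 + 16×60 + 18) × 30 + 25 = 29365.
Real time: 29365 / (30000/1001) = 5878873/6000 s.
Target frame: (5878873/6000) × (24000/1001) = 23492.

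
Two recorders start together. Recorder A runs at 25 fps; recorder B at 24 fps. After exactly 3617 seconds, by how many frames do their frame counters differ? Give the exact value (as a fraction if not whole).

A emits 25 × 3617 = 90425 frames; B emits 24 × 3617 = 86808.
Difference = 3617 frames; B is behind A.

3617 frames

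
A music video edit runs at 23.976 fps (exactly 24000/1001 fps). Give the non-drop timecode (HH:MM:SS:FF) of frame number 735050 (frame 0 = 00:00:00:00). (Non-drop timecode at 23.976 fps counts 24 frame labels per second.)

08:30:27:02

735050 ÷ 24 = 30627 full seconds, remainder 2 frames.
30627 s = 8 h 30 min 27 s.
Timecode: 08:30:27:02.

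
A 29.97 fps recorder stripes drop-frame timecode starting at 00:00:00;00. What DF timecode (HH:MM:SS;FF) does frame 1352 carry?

00:00:45;02

Each 10-minute DF block holds 10 × 60 × 30 − 9 × 2 = 17982 frames. 1352 ÷ 17982 → 0 full blocks, remainder 1352.
Within the partial block the first minute is 1800 frames and each further minute 1798, so 0 further minute boundaries passed. Total skipped labels = 18 × 0 + 2 × 0 = 0.
Non-drop label index = 1352 + 0 = 1352; at 30 labels/s that is 00:00:45:02, i.e. DF 00:00:45;02.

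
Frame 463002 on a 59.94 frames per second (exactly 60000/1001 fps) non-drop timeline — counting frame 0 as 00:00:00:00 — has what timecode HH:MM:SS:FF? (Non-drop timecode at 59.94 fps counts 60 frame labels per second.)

463002 ÷ 60 = 7716 full seconds, remainder 42 frames.
7716 s = 2 h 8 min 36 s.
Timecode: 02:08:36:42.

02:08:36:42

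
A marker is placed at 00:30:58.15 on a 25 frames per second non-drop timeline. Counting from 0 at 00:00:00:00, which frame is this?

frame 46465

Total seconds to the label: (0 × 3600 + 30 × 60 + 58) = 1858.
Frame index = 1858 × 25 + 15 = 46465.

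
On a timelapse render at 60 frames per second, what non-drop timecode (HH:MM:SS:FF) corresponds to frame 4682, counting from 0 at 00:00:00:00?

4682 ÷ 60 = 78 full seconds, remainder 2 frames.
78 s = 0 h 1 min 18 s.
Timecode: 00:01:18:02.

00:01:18:02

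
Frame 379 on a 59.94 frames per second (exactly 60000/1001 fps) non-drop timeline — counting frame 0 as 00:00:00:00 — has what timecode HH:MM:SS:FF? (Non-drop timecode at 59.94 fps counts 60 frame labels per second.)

379 ÷ 60 = 6 full seconds, remainder 19 frames.
6 s = 0 h 0 min 6 s.
Timecode: 00:00:06:19.

00:00:06:19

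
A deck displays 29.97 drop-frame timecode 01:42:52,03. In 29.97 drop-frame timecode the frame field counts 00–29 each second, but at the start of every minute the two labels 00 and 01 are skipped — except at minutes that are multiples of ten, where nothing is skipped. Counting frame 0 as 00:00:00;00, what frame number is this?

184979

As if non-drop at 30 labels/s: (1 × 3600 + 42 × 60 + 52) × 30 + 3 = 185163.
Minute boundaries passed: 102; those not divisible by 10: 102 − 10 = 92; dropped labels = 2 × 92 = 184.
Actual frame index = 185163 − 184 = 184979.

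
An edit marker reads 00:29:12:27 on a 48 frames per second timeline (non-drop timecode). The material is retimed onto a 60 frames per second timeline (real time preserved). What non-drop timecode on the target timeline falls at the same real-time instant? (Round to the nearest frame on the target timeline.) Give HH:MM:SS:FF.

00:29:12:34

Source frame index: (0×3600 + 29×60 + 12) × 48 + 27 = 84123.
Real time: 84123 / (48) = 28041/16 s.
Target frame: (28041/16) × (60) = 420615/4 ≈ 105153.750 → 105154.
At 60 labels/s: frame 105154 → 00:29:12:34.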